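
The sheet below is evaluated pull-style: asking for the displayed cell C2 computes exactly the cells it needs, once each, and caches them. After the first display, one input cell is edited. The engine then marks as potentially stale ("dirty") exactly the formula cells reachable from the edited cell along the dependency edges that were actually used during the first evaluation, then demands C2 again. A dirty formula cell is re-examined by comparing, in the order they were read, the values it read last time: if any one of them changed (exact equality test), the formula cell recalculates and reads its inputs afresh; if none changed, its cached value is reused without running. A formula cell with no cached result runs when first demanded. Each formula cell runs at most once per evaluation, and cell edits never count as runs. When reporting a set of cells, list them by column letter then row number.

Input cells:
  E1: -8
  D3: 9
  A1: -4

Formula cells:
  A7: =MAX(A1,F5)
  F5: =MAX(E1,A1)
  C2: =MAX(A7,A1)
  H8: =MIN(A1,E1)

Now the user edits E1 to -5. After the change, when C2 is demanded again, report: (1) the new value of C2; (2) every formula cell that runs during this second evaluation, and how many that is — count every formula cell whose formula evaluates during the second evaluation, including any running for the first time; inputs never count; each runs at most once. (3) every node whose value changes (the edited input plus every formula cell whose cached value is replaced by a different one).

First demand of the output computes:
  F5 = MAX(-8, -4) = -4
  A7 = MAX(-4, -4) = -4
  C2 = MAX(-4, -4) = -4

After the edit, cleaning proceeds:
  F5: a read changed (E1 -8->-5) — executes, giving -4 — identical to its old value.
  A7: dirty, but its reads are unchanged (A1 unchanged, F5 unchanged); cached -4 stands.
  C2: dirty, but its reads are unchanged (A7 unchanged, A1 unchanged); cached -4 stands.

Note the absorption at F5: it re-runs yet its value is the same, leaving the output's value untouched.

Demanding C2 again yields -4.
1 formula cells run: F5.
The nodes whose values change: E1.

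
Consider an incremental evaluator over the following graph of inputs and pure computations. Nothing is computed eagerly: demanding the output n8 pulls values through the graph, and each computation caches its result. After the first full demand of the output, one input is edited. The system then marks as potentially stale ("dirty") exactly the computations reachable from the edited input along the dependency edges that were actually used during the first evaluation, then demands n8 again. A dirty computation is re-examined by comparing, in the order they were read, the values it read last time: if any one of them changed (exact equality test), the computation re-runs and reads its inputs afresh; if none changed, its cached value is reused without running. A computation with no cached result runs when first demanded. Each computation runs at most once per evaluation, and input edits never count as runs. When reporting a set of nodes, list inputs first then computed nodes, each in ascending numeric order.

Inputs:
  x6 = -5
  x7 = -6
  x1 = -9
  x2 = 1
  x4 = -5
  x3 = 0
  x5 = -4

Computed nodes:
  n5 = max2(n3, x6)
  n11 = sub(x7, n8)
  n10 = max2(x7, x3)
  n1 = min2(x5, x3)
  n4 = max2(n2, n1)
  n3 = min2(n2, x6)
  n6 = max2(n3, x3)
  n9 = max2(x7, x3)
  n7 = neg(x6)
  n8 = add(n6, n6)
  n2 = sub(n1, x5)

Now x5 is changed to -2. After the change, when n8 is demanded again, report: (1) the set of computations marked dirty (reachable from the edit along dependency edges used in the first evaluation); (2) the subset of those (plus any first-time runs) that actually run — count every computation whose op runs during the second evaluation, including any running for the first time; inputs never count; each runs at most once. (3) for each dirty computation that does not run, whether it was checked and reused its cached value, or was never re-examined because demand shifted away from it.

Dirty set: n1, n2, n3, n6, n8.
Run set: n1, n2 (2 run).
Re-examined without running (cache reused): n3, n6, n8.
The important point: n2 recomputes to an identical value, and the output ends up unchanged.

Initial pass — values computed on the first demand:
  n1 = min2(-4, 0) = -4
  n2 = sub(-4, -4) = 0
  n3 = min2(0, -5) = -5
  n6 = max2(-5, 0) = 0
  n8 = add(0, 0) = 0

Second demand — change propagation:
  n1: re-runs because x5 -4->-2; new result -2.
  n2: re-runs because n1 -4->-2; x5 -4->-2; new result 0 (unchanged).
  n3: re-examined; everything it read last time is the same (n2 unchanged, x6 unchanged) — cache -5 kept, no run.
  n6: re-examined; everything it read last time is the same (n3 unchanged, x3 unchanged) — cache 0 kept, no run.
  n8: re-examined; everything it read last time is the same (n6 unchanged, n6 unchanged) — cache 0 kept, no run.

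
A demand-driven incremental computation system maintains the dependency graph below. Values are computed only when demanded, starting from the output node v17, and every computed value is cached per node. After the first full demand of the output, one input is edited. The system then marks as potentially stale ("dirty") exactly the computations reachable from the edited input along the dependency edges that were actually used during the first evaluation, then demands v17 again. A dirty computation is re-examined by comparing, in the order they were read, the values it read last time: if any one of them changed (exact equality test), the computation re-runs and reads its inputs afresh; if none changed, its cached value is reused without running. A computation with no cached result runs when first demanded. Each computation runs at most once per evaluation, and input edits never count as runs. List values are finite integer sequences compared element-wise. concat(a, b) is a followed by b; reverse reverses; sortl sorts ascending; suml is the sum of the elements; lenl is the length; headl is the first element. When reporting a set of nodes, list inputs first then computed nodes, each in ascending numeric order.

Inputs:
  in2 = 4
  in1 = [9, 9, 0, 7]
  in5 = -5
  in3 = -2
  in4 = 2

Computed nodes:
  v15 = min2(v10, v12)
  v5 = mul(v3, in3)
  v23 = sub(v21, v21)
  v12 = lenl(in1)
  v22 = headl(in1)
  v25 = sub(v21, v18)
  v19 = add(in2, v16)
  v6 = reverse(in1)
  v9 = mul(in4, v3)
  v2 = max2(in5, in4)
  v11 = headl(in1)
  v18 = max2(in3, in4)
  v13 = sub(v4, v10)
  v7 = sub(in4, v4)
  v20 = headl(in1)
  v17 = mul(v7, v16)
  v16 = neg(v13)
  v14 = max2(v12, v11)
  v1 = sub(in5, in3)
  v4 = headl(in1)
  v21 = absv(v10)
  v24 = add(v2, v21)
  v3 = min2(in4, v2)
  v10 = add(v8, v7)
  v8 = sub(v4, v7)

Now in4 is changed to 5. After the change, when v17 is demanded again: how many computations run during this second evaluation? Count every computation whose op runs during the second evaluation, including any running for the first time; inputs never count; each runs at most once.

First evaluation (everything demanded from the output):
  v4 = headl([9, 9, 0, 7]) = 9
  v7 = sub(2, 9) = -7
  v8 = sub(9, -7) = 16
  v10 = add(16, -7) = 9
  v13 = sub(9, 9) = 0
  v16 = neg(0) = 0
  v17 = mul(-7, 0) = 0

Propagation after the edit:
  v7: runs — in4 2->5; result -4.
  v8: runs — v7 -7->-4; result 13.
  v10: runs — v8 16->13; v7 -7->-4; result 9 (same value as before).
  v13: checked — values it read are unchanged (v4 unchanged, v10 unchanged); reused cached 0 without running.
  v16: checked — values it read are unchanged (v13 unchanged); reused cached 0 without running.
  v17: runs — v7 -7->-4; result 0 (same value as before).

Key observation: the cutoff stops propagation at v13 — its inputs' values are unchanged, so it reuses its cache.

Computations that run: v7, v8, v10, v17 — 4 in total.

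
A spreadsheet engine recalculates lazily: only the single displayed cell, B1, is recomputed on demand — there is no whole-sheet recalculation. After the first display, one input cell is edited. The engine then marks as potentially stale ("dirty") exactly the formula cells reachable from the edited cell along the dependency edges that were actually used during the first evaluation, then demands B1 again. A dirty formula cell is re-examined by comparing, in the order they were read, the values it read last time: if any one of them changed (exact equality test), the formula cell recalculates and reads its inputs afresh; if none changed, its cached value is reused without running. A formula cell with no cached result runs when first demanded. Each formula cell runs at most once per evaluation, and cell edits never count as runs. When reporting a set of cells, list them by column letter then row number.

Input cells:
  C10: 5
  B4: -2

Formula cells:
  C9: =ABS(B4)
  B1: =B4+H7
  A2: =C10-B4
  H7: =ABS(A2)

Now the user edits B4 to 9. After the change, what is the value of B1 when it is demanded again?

New value of B1: 13.

First evaluation (everything demanded from the output):
  A2 = 5 - -2 = 7
  H7 = ABS(7) = 7
  B1 = -2 + 7 = 5

Propagation after the edit:
  A2: runs — B4 -2->9; result -4.
  H7: runs — A2 7->-4; result 4.
  B1: runs — B4 -2->9; H7 7->4; result 13.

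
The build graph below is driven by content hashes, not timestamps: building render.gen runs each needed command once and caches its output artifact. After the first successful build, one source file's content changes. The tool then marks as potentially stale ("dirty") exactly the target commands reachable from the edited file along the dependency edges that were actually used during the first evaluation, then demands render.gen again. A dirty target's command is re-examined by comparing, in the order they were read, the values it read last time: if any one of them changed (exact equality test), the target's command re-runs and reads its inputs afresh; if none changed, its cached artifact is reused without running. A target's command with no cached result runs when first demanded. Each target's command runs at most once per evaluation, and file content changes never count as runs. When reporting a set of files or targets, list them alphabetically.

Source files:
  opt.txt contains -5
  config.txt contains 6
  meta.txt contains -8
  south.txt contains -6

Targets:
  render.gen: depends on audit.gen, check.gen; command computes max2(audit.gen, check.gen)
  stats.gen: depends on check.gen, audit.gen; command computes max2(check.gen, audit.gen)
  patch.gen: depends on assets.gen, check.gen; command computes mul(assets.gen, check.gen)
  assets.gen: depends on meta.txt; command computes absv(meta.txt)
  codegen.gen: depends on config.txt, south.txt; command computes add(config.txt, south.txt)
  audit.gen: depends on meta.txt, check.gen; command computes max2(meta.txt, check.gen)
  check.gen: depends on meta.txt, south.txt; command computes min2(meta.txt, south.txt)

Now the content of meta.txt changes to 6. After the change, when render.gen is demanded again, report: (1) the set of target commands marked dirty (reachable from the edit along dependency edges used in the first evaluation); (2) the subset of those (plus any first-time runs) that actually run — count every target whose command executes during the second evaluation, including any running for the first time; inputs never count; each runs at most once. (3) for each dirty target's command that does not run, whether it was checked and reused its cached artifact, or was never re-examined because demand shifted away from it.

Initial pass — values computed on the first demand:
  check.gen = min2(-8, -6) = -8
  audit.gen = max2(-8, -8) = -8
  render.gen = max2(-8, -8) = -8

Second demand — change propagation:
  check.gen: re-runs because meta.txt -8->6; new result -6.
  audit.gen: re-runs because meta.txt -8->6; check.gen -8->-6; new result 6.
  render.gen: re-runs because audit.gen -8->6; check.gen -8->-6; new result 6.

Dirty set: audit.gen, check.gen, render.gen.
Run set: audit.gen, check.gen, render.gen (3 run).
All dirty target commands ended up running.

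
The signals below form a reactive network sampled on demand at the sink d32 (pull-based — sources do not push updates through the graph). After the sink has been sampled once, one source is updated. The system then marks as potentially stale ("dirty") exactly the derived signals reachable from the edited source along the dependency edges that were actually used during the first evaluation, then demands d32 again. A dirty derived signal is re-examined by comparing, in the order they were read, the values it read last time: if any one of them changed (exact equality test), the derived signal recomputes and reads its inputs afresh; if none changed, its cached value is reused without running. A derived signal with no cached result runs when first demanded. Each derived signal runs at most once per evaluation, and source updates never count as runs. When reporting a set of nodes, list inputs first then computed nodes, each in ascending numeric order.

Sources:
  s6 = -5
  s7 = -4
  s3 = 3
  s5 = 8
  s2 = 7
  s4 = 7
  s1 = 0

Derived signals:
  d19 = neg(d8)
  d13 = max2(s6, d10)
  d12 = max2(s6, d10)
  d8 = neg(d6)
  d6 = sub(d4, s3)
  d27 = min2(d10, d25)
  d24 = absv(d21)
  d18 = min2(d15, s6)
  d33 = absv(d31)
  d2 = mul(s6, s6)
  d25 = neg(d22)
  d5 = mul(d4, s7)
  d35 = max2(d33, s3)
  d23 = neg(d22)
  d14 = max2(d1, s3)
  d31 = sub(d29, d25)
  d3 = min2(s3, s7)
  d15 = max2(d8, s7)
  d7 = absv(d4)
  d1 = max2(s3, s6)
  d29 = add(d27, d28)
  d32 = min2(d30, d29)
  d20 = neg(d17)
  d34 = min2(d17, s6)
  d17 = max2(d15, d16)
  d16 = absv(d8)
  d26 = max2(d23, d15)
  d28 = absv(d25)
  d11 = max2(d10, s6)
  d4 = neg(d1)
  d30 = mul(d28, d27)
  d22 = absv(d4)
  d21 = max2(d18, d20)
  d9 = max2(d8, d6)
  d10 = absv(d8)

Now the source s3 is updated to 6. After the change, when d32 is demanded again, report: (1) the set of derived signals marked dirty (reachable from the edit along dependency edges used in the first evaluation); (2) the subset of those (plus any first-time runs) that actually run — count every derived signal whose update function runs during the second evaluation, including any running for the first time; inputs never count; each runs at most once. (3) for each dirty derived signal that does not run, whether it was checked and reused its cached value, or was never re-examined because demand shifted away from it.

Initial pass — values computed on the first demand:
  d1 = max2(3, -5) = 3
  d4 = neg(3) = -3
  d6 = sub(-3, 3) = -6
  d8 = neg(-6) = 6
  d10 = absv(6) = 6
  d22 = absv(-3) = 3
  d25 = neg(3) = -3
  d27 = min2(6, -3) = -3
  d28 = absv(-3) = 3
  d29 = add(-3, 3) = 0
  d30 = mul(3, -3) = -9
  d32 = min2(-9, 0) = -9

Second demand — change propagation:
  d1: re-runs because s3 3->6; new result 6.
  d4: re-runs because d1 3->6; new result -6.
  d6: re-runs because d4 -3->-6; s3 3->6; new result -12.
  d8: re-runs because d6 -6->-12; new result 12.
  d10: re-runs because d8 6->12; new result 12.
  d22: re-runs because d4 -3->-6; new result 6.
  d25: re-runs because d22 3->6; new result -6.
  d27: re-runs because d10 6->12; d25 -3->-6; new result -6.
  d28: re-runs because d25 -3->-6; new result 6.
  d29: re-runs because d27 -3->-6; d28 3->6; new result 0 (unchanged).
  d30: re-runs because d28 3->6; d27 -3->-6; new result -36.
  d32: re-runs because d30 -9->-36; new result -36.

Dirty set: d1, d4, d6, d8, d10, d22, d25, d27, d28, d29, d30, d32.
Run set: d1, d4, d6, d8, d10, d22, d25, d27, d28, d29, d30, d32 (12 run).
All dirty derived signals ended up running.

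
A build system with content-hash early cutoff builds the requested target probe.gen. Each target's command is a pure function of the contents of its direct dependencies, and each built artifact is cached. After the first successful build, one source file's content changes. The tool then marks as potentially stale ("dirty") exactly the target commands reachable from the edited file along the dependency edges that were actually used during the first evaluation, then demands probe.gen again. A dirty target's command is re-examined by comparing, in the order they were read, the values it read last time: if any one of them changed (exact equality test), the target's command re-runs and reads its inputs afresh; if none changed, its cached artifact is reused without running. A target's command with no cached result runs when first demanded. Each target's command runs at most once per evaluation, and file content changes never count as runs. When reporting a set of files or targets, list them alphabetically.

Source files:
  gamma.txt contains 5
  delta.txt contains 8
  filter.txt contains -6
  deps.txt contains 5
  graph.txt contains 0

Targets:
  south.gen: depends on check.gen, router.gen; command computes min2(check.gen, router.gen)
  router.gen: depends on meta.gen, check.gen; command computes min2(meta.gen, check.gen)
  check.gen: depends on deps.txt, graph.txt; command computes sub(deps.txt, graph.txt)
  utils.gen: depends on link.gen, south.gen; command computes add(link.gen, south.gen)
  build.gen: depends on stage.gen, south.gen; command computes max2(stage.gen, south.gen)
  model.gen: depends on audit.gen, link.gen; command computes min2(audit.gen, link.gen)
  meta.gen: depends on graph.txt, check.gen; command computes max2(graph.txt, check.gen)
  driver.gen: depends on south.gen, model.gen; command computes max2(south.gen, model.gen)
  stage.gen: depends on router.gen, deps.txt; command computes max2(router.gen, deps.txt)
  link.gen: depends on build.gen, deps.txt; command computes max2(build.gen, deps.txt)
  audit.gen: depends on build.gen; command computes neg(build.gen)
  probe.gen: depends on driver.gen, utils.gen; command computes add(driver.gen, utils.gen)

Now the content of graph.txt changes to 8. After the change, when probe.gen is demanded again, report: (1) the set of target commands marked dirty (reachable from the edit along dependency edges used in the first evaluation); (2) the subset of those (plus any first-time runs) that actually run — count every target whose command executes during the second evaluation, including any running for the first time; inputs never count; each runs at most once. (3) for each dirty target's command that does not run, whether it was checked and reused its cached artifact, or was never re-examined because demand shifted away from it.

First evaluation (everything demanded from the output):
  check.gen = sub(5, 0) = 5
  meta.gen = max2(0, 5) = 5
  router.gen = min2(5, 5) = 5
  south.gen = min2(5, 5) = 5
  stage.gen = max2(5, 5) = 5
  build.gen = max2(5, 5) = 5
  audit.gen = neg(5) = -5
  link.gen = max2(5, 5) = 5
  model.gen = min2(-5, 5) = -5
  driver.gen = max2(5, -5) = 5
  utils.gen = add(5, 5) = 10
  probe.gen = add(5, 10) = 15

Propagation after the edit:
  check.gen: runs — graph.txt 0->8; result -3.
  meta.gen: runs — graph.txt 0->8; check.gen 5->-3; result 8.
  router.gen: runs — meta.gen 5->8; check.gen 5->-3; result -3.
  south.gen: runs — check.gen 5->-3; router.gen 5->-3; result -3.
  stage.gen: runs — router.gen 5->-3; result 5 (same value as before).
  build.gen: runs — south.gen 5->-3; result 5 (same value as before).
  audit.gen: checked — values it read are unchanged (build.gen unchanged); reused cached -5 without running.
  link.gen: checked — values it read are unchanged (build.gen unchanged, deps.txt unchanged); reused cached 5 without running.
  model.gen: checked — values it read are unchanged (audit.gen unchanged, link.gen unchanged); reused cached -5 without running.
  driver.gen: runs — south.gen 5->-3; result -3.
  utils.gen: runs — south.gen 5->-3; result 2.
  probe.gen: runs — driver.gen 5->-3; utils.gen 10->2; result -1.

Key observation: the cutoff stops propagation at audit.gen — its inputs' values are unchanged, so it reuses its cache.

Marked dirty: audit.gen, build.gen, check.gen, driver.gen, link.gen, meta.gen, model.gen, probe.gen, router.gen, south.gen, stage.gen, utils.gen.
Target commands that run: build.gen, check.gen, driver.gen, meta.gen, probe.gen, router.gen, south.gen, stage.gen, utils.gen — 9 in total.
Checked but reused from cache: audit.gen, link.gen, model.gen.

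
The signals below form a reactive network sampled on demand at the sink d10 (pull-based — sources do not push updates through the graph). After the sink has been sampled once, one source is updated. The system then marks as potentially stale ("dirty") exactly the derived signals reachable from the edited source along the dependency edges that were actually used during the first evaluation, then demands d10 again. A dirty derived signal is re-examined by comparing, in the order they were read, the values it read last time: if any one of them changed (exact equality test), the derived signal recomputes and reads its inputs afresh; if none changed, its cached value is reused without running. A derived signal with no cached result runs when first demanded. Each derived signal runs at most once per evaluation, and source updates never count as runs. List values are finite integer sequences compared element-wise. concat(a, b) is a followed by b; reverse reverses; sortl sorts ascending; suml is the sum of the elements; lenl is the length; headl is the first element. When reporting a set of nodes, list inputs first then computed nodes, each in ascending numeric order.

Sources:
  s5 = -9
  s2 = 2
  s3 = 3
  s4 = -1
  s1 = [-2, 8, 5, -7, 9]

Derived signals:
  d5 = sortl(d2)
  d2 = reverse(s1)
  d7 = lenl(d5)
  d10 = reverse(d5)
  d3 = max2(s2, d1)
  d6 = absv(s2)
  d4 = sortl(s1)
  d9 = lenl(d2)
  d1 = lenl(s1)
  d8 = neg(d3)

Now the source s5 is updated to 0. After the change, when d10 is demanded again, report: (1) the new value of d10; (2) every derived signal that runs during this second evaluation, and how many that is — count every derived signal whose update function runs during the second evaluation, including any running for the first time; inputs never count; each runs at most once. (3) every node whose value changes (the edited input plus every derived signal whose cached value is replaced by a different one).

d10 now evaluates to [9, 8, 5, -2, -7].
Run set: none (0 run).
Changed values: s5.
The important point: nothing the output needs ever reads s5, so the edit is invisible to it.

Initial pass — values computed on the first demand:
  d2 = reverse([-2, 8, 5, -7, 9]) = [9, -7, 5, 8, -2]
  d5 = sortl([9, -7, 5, 8, -2]) = [-7, -2, 5, 8, 9]
  d10 = reverse([-7, -2, 5, 8, 9]) = [9, 8, 5, -2, -7]

Second demand — change propagation:
  no demanded computation ever read s5, so the edit dirties nothing and nothing runs.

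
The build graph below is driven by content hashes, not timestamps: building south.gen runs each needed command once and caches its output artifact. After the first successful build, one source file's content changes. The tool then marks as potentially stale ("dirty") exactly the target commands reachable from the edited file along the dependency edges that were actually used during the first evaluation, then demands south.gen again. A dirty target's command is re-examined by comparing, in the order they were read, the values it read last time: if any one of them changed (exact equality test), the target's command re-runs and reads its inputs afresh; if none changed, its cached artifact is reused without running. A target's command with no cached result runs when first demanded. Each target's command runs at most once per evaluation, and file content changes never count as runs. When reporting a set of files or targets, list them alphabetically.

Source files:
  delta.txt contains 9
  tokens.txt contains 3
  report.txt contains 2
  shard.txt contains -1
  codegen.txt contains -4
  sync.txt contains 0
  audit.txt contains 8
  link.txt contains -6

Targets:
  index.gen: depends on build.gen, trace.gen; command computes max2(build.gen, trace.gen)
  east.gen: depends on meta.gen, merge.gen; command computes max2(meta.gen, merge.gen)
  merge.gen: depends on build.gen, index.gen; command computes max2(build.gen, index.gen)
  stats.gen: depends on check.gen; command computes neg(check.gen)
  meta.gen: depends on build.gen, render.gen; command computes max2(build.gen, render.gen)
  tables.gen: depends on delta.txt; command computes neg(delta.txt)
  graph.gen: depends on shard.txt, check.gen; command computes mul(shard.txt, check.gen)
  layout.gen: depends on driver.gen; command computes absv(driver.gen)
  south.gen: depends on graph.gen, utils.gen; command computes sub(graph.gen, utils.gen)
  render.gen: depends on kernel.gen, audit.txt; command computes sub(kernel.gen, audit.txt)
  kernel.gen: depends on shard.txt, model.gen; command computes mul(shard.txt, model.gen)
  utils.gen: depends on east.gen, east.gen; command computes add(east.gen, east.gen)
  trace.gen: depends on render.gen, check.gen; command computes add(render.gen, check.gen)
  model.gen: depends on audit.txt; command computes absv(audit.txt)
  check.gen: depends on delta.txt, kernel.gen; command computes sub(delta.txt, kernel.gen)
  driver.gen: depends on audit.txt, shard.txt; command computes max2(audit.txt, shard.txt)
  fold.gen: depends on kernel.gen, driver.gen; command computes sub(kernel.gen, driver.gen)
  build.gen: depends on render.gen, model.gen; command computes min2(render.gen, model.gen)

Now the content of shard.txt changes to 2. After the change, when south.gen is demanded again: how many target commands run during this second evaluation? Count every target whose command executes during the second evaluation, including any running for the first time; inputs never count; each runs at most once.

Initial pass — values computed on the first demand:
  model.gen = absv(8) = 8
  kernel.gen = mul(-1, 8) = -8
  check.gen = sub(9, -8) = 17
  graph.gen = mul(-1, 17) = -17
  render.gen = sub(-8, 8) = -16
  build.gen = min2(-16, 8) = -16
  meta.gen = max2(-16, -16) = -16
  trace.gen = add(-16, 17) = 1
  index.gen = max2(-16, 1) = 1
  merge.gen = max2(-16, 1) = 1
  east.gen = max2(-16, 1) = 1
  utils.gen = add(1, 1) = 2
  south.gen = sub(-17, 2) = -19

Second demand — change propagation:
  kernel.gen: re-runs because shard.txt -1->2; new result 16.
  check.gen: re-runs because kernel.gen -8->16; new result -7.
  graph.gen: re-runs because shard.txt -1->2; check.gen 17->-7; new result -14.
  render.gen: re-runs because kernel.gen -8->16; new result 8.
  build.gen: re-runs because render.gen -16->8; new result 8.
  meta.gen: re-runs because build.gen -16->8; render.gen -16->8; new result 8.
  trace.gen: re-runs because render.gen -16->8; check.gen 17->-7; new result 1 (unchanged).
  index.gen: re-runs because build.gen -16->8; new result 8.
  merge.gen: re-runs because build.gen -16->8; index.gen 1->8; new result 8.
  east.gen: re-runs because meta.gen -16->8; merge.gen 1->8; new result 8.
  utils.gen: re-runs because east.gen 1->8; east.gen 1->8; new result 16.
  south.gen: re-runs because graph.gen -17->-14; utils.gen 2->16; new result -30.

Run set: build.gen, check.gen, east.gen, graph.gen, index.gen, kernel.gen, merge.gen, meta.gen, render.gen, south.gen, trace.gen, utils.gen (12 run).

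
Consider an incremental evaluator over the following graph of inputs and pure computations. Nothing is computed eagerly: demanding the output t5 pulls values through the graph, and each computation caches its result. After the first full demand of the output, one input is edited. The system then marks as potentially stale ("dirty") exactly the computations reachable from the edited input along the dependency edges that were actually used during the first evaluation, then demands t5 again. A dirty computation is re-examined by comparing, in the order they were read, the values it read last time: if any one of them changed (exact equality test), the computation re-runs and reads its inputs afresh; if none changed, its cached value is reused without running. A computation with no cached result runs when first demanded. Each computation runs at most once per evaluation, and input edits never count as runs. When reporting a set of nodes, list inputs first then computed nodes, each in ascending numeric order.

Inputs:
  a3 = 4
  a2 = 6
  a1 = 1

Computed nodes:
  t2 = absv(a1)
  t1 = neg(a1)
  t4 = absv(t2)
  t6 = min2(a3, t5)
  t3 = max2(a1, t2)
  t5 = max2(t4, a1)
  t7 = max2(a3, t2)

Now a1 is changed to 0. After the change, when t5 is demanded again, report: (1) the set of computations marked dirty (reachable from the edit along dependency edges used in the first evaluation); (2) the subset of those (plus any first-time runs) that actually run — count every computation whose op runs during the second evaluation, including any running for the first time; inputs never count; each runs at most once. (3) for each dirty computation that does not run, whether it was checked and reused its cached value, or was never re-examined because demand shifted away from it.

Initial pass — values computed on the first demand:
  t2 = absv(1) = 1
  t4 = absv(1) = 1
  t5 = max2(1, 1) = 1

Second demand — change propagation:
  t2: re-runs because a1 1->0; new result 0.
  t4: re-runs because t2 1->0; new result 0.
  t5: re-runs because t4 1->0; a1 1->0; new result 0.

Dirty set: t2, t4, t5.
Run set: t2, t4, t5 (3 run).
All dirty computations ended up running.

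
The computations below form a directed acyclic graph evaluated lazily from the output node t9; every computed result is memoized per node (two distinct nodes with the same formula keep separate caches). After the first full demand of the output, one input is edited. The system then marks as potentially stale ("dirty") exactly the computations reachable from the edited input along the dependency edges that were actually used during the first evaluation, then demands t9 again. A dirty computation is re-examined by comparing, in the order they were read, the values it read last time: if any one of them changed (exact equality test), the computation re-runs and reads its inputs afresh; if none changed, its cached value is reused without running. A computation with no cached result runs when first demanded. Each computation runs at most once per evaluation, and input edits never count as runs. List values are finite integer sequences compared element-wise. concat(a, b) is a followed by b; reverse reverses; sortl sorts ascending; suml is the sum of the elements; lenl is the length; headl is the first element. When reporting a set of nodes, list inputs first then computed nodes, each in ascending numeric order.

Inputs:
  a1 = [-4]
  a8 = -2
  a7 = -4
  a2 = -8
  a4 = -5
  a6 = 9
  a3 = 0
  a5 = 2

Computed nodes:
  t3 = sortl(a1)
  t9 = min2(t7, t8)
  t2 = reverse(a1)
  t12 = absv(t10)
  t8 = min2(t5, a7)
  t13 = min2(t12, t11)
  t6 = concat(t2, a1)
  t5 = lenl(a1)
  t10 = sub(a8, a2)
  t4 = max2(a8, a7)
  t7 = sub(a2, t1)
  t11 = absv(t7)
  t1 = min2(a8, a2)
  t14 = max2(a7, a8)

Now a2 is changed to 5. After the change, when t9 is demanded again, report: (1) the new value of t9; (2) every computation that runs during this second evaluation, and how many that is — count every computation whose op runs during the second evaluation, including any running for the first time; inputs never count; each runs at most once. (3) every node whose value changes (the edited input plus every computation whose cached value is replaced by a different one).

Demanding t9 again yields -4.
3 computations run: t1, t7, t9.
The nodes whose values change: a2, t1, t7.

First demand of the output computes:
  t1 = min2(-2, -8) = -8
  t5 = lenl([-4]) = 1
  t7 = sub(-8, -8) = 0
  t8 = min2(1, -4) = -4
  t9 = min2(0, -4) = -4

After the edit, cleaning proceeds:
  t1: a read changed (a2 -8->5) — executes, giving -2.
  t7: a read changed (a2 -8->5; t1 -8->-2) — executes, giving 7.
  t9: a read changed (t7 0->7) — executes, giving -4 — identical to its old value.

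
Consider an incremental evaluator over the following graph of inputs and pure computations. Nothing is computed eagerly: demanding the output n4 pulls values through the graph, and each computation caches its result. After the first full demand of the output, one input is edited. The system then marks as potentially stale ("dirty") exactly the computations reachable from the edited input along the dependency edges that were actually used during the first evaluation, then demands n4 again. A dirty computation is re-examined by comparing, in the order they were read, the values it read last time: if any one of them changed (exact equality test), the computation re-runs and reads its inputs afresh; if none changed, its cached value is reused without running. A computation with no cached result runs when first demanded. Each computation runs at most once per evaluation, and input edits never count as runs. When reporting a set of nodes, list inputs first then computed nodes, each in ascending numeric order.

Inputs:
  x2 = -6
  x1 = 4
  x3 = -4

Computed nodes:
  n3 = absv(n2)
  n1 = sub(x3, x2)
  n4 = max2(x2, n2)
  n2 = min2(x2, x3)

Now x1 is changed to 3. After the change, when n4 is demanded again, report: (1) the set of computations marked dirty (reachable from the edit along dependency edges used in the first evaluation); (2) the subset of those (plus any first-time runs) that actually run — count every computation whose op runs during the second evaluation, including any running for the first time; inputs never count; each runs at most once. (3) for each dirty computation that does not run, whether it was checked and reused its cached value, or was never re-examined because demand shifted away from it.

Dirty set: none.
Run set: none (0 run).
All dirty computations ended up running.
The important point: nothing the output needs ever reads x1, so the edit is invisible to it.

Initial pass — values computed on the first demand:
  n2 = min2(-6, -4) = -6
  n4 = max2(-6, -6) = -6

Second demand — change propagation:
  no demanded computation ever read x1, so the edit dirties nothing and nothing runs.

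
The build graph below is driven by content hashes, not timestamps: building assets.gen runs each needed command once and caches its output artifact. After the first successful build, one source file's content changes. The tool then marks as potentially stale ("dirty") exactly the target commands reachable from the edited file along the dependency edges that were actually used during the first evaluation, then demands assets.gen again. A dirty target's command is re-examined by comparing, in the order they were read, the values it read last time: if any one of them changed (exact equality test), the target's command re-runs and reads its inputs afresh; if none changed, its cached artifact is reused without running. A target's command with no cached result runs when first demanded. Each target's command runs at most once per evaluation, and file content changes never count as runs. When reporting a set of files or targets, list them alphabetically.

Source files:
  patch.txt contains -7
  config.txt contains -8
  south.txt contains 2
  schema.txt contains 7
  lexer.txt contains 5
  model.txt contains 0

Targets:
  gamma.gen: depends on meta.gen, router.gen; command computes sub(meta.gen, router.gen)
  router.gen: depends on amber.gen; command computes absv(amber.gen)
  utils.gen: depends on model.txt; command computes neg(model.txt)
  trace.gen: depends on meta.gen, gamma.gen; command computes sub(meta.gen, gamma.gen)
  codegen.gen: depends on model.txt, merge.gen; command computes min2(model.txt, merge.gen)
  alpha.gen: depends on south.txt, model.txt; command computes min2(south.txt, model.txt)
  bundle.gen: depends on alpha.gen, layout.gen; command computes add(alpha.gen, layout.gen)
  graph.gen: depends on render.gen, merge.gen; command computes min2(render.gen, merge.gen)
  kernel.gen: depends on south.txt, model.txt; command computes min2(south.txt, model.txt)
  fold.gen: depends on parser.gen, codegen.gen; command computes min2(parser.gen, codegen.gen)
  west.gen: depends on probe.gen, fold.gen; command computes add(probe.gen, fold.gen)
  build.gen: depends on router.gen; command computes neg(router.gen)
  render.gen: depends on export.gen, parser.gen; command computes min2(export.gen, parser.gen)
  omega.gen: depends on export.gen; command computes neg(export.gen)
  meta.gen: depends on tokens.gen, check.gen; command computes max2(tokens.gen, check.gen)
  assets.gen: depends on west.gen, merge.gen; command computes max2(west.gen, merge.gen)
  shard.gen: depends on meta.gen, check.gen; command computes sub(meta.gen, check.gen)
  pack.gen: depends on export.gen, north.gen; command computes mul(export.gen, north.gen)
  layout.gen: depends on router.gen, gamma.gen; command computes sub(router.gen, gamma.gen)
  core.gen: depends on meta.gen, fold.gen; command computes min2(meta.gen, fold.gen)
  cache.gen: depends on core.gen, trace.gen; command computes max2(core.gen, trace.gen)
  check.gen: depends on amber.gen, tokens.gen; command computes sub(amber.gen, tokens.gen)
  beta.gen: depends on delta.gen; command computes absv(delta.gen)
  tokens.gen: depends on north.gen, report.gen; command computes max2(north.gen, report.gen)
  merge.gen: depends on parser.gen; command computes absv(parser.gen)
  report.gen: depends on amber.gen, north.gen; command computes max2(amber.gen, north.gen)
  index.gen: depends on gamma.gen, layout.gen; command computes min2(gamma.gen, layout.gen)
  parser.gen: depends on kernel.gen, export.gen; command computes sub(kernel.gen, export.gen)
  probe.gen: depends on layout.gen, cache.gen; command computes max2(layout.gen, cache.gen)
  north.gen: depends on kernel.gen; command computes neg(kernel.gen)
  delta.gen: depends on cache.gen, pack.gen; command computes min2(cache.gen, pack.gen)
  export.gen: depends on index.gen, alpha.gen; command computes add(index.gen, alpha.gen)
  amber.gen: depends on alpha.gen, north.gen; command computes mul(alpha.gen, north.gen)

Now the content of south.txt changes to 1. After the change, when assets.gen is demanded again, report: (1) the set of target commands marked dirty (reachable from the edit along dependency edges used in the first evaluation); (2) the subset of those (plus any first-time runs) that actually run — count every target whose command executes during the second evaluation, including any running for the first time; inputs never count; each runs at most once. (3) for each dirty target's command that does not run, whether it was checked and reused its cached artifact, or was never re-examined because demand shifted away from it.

Dirty set: alpha.gen, amber.gen, assets.gen, cache.gen, check.gen, codegen.gen, core.gen, export.gen, fold.gen, gamma.gen, index.gen, kernel.gen, layout.gen, merge.gen, meta.gen, north.gen, parser.gen, probe.gen, report.gen, router.gen, tokens.gen, trace.gen, west.gen.
Run set: alpha.gen, kernel.gen (2 run).
Re-examined without running (cache reused): amber.gen, assets.gen, cache.gen, check.gen, codegen.gen, core.gen, export.gen, fold.gen, gamma.gen, index.gen, layout.gen, merge.gen, meta.gen, north.gen, parser.gen, probe.gen, report.gen, router.gen, tokens.gen, trace.gen, west.gen.
The important point: at north.gen every value read last time is unchanged, so the dirty flag clears without a run.

Initial pass — values computed on the first demand:
  alpha.gen = min2(2, 0) = 0
  kernel.gen = min2(2, 0) = 0
  north.gen = neg(0) = 0
  amber.gen = mul(0, 0) = 0
  report.gen = max2(0, 0) = 0
  router.gen = absv(0) = 0
  tokens.gen = max2(0, 0) = 0
  check.gen = sub(0, 0) = 0
  meta.gen = max2(0, 0) = 0
  gamma.gen = sub(0, 0) = 0
  layout.gen = sub(0, 0) = 0
  index.gen = min2(0, 0) = 0
  export.gen = add(0, 0) = 0
  parser.gen = sub(0, 0) = 0
  merge.gen = absv(0) = 0
  codegen.gen = min2(0, 0) = 0
  fold.gen = min2(0, 0) = 0
  core.gen = min2(0, 0) = 0
  trace.gen = sub(0, 0) = 0
  cache.gen = max2(0, 0) = 0
  probe.gen = max2(0, 0) = 0
  west.gen = add(0, 0) = 0
  assets.gen = max2(0, 0) = 0

Second demand — change propagation:
  alpha.gen: re-runs because south.txt 2->1; new result 0 (unchanged).
  kernel.gen: re-runs because south.txt 2->1; new result 0 (unchanged).
  north.gen: re-examined; everything it read last time is the same (kernel.gen unchanged) — cache 0 kept, no run.
  amber.gen: re-examined; everything it read last time is the same (alpha.gen unchanged, north.gen unchanged) — cache 0 kept, no run.
  report.gen: re-examined; everything it read last time is the same (amber.gen unchanged, north.gen unchanged) — cache 0 kept, no run.
  router.gen: re-examined; everything it read last time is the same (amber.gen unchanged) — cache 0 kept, no run.
  tokens.gen: re-examined; everything it read last time is the same (north.gen unchanged, report.gen unchanged) — cache 0 kept, no run.
  check.gen: re-examined; everything it read last time is the same (amber.gen unchanged, tokens.gen unchanged) — cache 0 kept, no run.
  meta.gen: re-examined; everything it read last time is the same (tokens.gen unchanged, check.gen unchanged) — cache 0 kept, no run.
  gamma.gen: re-examined; everything it read last time is the same (meta.gen unchanged, router.gen unchanged) — cache 0 kept, no run.
  layout.gen: re-examined; everything it read last time is the same (router.gen unchanged, gamma.gen unchanged) — cache 0 kept, no run.
  index.gen: re-examined; everything it read last time is the same (gamma.gen unchanged, layout.gen unchanged) — cache 0 kept, no run.
  export.gen: re-examined; everything it read last time is the same (index.gen unchanged, alpha.gen unchanged) — cache 0 kept, no run.
  parser.gen: re-examined; everything it read last time is the same (kernel.gen unchanged, export.gen unchanged) — cache 0 kept, no run.
  merge.gen: re-examined; everything it read last time is the same (parser.gen unchanged) — cache 0 kept, no run.
  codegen.gen: re-examined; everything it read last time is the same (model.txt unchanged, merge.gen unchanged) — cache 0 kept, no run.
  fold.gen: re-examined; everything it read last time is the same (parser.gen unchanged, codegen.gen unchanged) — cache 0 kept, no run.
  core.gen: re-examined; everything it read last time is the same (meta.gen unchanged, fold.gen unchanged) — cache 0 kept, no run.
  trace.gen: re-examined; everything it read last time is the same (meta.gen unchanged, gamma.gen unchanged) — cache 0 kept, no run.
  cache.gen: re-examined; everything it read last time is the same (core.gen unchanged, trace.gen unchanged) — cache 0 kept, no run.
  probe.gen: re-examined; everything it read last time is the same (layout.gen unchanged, cache.gen unchanged) — cache 0 kept, no run.
  west.gen: re-examined; everything it read last time is the same (probe.gen unchanged, fold.gen unchanged) — cache 0 kept, no run.
  assets.gen: re-examined; everything it read last time is the same (west.gen unchanged, merge.gen unchanged) — cache 0 kept, no run.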